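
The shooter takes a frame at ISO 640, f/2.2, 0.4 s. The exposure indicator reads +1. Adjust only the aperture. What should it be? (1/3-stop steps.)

f/3.2

Overexposed by 1 stop → need 1 stop darker.
Aperture: f/2.2 → f/2.5 → f/2.8 → f/3.2.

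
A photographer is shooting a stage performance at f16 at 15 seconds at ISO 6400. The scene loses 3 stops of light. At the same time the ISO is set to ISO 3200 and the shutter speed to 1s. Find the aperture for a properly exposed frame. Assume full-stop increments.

Scene light: 3 stops darker.
ISO: 6400 → 3200 — 1 stop lower (darker).
Shutter speed: 15 → 8 → 4 → 2 → 1 — 4 stops faster (darker).
Net so far: 8 stops darker. Aperture: f/16 → f/11 → f/8 → f/5.6 → f/4 → f/2.8 → f/2 → f/1.4 → f/1.0.

f/1.0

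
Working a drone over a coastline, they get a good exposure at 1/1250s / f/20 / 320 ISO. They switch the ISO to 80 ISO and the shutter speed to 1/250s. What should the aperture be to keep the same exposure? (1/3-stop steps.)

ISO: 320 → 250 → 200 → 160 → 125 → 100 → 80 — 2 stops lower (darker).
Shutter speed: 1/1250 → 1/1000 → 1/800 → 1/640 → 1/500 → 1/400 → 1/320 → 1/250 — 2 1/3 stops longer (brighter).
Net change so far: 1/3 stop brighter. Offset with the aperture: f/20 → f/22.

f/22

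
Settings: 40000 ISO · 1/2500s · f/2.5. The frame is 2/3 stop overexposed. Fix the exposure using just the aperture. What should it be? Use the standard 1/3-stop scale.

f/3.2

Overexposed by 2/3 stop → need 2/3 stop darker.
Aperture: f/2.5 → f/2.8 → f/3.2.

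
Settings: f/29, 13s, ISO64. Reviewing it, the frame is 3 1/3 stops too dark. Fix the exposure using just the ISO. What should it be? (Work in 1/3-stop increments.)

ISO 640

Underexposed by 3 1/3 stops → need 3 1/3 stops brighter.
ISO: 64 → 80 → 100 → 125 → 160 → 200 → 250 → 320 → 400 → 500 → 640.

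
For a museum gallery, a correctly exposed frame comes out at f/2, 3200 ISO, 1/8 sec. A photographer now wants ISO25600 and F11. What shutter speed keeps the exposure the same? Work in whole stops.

1/2s

ISO: 3200 → 6400 → 12800 → 25600 — 3 stops higher (brighter).
Aperture: f/2 → f/2.8 → f/4 → f/5.6 → f/8 → f/11 — 5 stops stopped down (darker).
Net change so far: 2 stops darker. Offset with the shutter speed: 1/8 → 1/4 → 1/2.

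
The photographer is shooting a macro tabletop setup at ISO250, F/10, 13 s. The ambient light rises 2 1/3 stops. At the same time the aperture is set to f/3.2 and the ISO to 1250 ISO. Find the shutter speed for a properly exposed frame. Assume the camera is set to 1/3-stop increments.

Scene light: 2 1/3 stops brighter.
Aperture: f/10 → f/9 → f/8 → f/7.1 → f/6.3 → f/5.6 → f/5 → f/4.5 → f/4 → f/3.5 → f/3.2 — 3 1/3 stops wider (brighter).
ISO: 250 → 320 → 400 → 500 → 640 → 800 → 1000 → 1250 — 2 1/3 stops higher (brighter).
Net so far: 8 stops brighter. Shutter speed: 13 → 10 → 8 → 6 → 5 → 4 → 3.2 → 2.5 → 2 → 1.6 → 1.3 → 1 → 0.8 → 0.6 → 0.5 → 0.4 → 0.3 → 1/4 → 1/5 → 1/6 → 1/8 → 1/10 → 1/13 → 1/15 → 1/20.

1/20s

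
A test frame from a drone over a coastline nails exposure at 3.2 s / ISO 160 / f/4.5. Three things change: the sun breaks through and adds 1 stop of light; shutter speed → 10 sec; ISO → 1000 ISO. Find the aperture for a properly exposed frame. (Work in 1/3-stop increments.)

Scene light: 1 stop brighter.
Shutter speed: 3.2 → 4 → 5 → 6 → 8 → 10 — 1 2/3 stops slower (brighter).
ISO: 160 → 200 → 250 → 320 → 400 → 500 → 640 → 800 → 1000 — 2 2/3 stops raised (brighter).
Net so far: 5 1/3 stops brighter. Aperture: f/4.5 → f/5 → f/5.6 → f/6.3 → f/7.1 → f/8 → f/9 → f/10 → f/11 → f/13 → f/14 → f/16 → f/18 → f/20 → f/22 → f/25 → f/29.

f/29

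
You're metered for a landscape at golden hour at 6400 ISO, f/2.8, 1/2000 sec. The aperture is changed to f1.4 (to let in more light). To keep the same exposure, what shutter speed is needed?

Aperture: f/2.8 → f/2 → f/1.4 — 2 stops larger aperture (brighter).
Need 2 stops darker from the shutter speed: 1/2000 → 1/4000 → 1/8000.

1/8000s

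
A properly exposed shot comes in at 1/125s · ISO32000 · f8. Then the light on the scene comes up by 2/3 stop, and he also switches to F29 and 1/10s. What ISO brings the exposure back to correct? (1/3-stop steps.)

ISO 20000

Scene light: 2/3 stop brighter.
Aperture: f/8 → f/9 → f/10 → f/11 → f/13 → f/14 → f/16 → f/18 → f/20 → f/22 → f/25 → f/29 — 3 2/3 stops stopped down (darker).
Shutter speed: 1/125 → 1/100 → 1/80 → 1/60 → 1/50 → 1/40 → 1/30 → 1/25 → 1/20 → 1/15 → 1/13 → 1/10 — 3 2/3 stops longer (brighter).
Net so far: 2/3 stop brighter. ISO: 32000 → 25600 → 20000.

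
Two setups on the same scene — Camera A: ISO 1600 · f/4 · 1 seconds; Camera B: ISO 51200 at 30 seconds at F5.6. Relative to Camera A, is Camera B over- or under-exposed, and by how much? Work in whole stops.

9 stops brighter

Aperture: f/4 → f/5.6 — 1 stop smaller aperture (darker).
Shutter speed: 1 → 2 → 4 → 8 → 15 → 30 — 5 stops longer (brighter).
ISO: 1600 → 3200 → 6400 → 12800 → 25600 → 51200 — 5 stops raised (brighter).
Net: −1 +5 +5 = +9 stops.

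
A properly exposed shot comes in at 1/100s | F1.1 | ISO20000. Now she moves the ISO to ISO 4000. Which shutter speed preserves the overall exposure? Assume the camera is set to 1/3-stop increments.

ISO: 20000 → 16000 → 12800 → 10000 → 8000 → 6400 → 5000 → 4000 — 2 1/3 stops lower (darker).
Need 2 1/3 stops brighter from the shutter speed: 1/100 → 1/80 → 1/60 → 1/50 → 1/40 → 1/30 → 1/25 → 1/20.

1/20s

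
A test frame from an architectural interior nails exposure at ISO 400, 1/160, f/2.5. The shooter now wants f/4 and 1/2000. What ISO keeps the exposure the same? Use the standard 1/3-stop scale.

Aperture: f/2.5 → f/2.8 → f/3.2 → f/3.5 → f/4 — 1 1/3 stops smaller aperture (darker).
Shutter speed: 1/160 → 1/200 → 1/250 → 1/320 → 1/400 → 1/500 → 1/640 → 1/800 → 1/1000 → 1/1250 → 1/1600 → 1/2000 — 3 2/3 stops shorter (darker).
Net change so far: 5 stops darker. Offset with the ISO: 400 → 500 → 640 → 800 → 1000 → 1250 → 1600 → 2000 → 2500 → 3200 → 4000 → 5000 → 6400 → 8000 → 10000 → 12800.

ISO 12800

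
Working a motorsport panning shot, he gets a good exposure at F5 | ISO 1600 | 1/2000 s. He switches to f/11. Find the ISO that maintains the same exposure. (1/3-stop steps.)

Aperture: f/5 → f/5.6 → f/6.3 → f/7.1 → f/8 → f/9 → f/10 → f/11 — 2 1/3 stops narrower (darker).
Need 2 1/3 stops brighter from the ISO: 1600 → 2000 → 2500 → 3200 → 4000 → 5000 → 6400 → 8000.

ISO 8000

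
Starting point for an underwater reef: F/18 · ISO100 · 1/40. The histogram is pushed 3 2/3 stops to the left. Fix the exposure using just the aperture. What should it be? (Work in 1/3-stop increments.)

Underexposed by 3 2/3 stops → need 3 2/3 stops brighter.
Aperture: f/18 → f/16 → f/14 → f/13 → f/11 → f/10 → f/9 → f/8 → f/7.1 → f/6.3 → f/5.6 → f/5.

f/5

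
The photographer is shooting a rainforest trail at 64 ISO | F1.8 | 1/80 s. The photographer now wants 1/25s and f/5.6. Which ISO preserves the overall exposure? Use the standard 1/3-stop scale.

Shutter speed: 1/80 → 1/60 → 1/50 → 1/40 → 1/30 → 1/25 — 1 2/3 stops longer (brighter).
Aperture: f/1.8 → f/2 → f/2.2 → f/2.5 → f/2.8 → f/3.2 → f/3.5 → f/4 → f/4.5 → f/5 → f/5.6 — 3 1/3 stops smaller aperture (darker).
Net change so far: 1 2/3 stops darker. Offset with the ISO: 64 → 80 → 100 → 125 → 160 → 200.

ISO 200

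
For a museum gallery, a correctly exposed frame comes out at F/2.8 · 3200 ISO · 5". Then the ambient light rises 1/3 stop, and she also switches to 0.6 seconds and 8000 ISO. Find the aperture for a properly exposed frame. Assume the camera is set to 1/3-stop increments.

Scene light: 1/3 stop brighter.
Shutter speed: 5 → 4 → 3.2 → 2.5 → 2 → 1.6 → 1.3 → 1 → 0.8 → 0.6 — 3 stops faster (darker).
ISO: 3200 → 4000 → 5000 → 6400 → 8000 — 1 1/3 stops higher (brighter).
Net so far: 1 1/3 stops darker. Aperture: f/2.8 → f/2.5 → f/2.2 → f/2 → f/1.8.

f/1.8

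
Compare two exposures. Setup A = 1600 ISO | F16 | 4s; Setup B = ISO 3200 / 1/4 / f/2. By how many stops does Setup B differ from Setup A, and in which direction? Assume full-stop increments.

3 stops brighter

Aperture: f/16 → f/11 → f/8 → f/5.6 → f/4 → f/2.8 → f/2 — 6 stops wider (brighter).
Shutter speed: 4 → 2 → 1 → 1/2 → 1/4 — 4 stops faster (darker).
ISO: 1600 → 3200 — 1 stop higher (brighter).
Net: +6 −4 +1 = +3 stops.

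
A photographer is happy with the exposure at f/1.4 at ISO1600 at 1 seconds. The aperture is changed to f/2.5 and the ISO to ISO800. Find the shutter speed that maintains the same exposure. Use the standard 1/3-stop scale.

Aperture: f/1.4 → f/1.6 → f/1.8 → f/2 → f/2.2 → f/2.5 — 1 2/3 stops smaller aperture (darker).
ISO: 1600 → 1250 → 1000 → 800 — 1 stop dropped (darker).
Net change so far: 2 2/3 stops darker. Offset with the shutter speed: 1 → 1.3 → 1.6 → 2 → 2.5 → 3.2 → 4 → 5 → 6.

6 s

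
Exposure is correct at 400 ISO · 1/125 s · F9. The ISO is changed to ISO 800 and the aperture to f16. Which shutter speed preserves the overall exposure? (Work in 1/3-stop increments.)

ISO: 400 → 500 → 640 → 800 — 1 stop higher (brighter).
Aperture: f/9 → f/10 → f/11 → f/13 → f/14 → f/16 — 1 2/3 stops narrower (darker).
Net change so far: 2/3 stop darker. Offset with the shutter speed: 1/125 → 1/100 → 1/80.

1/80s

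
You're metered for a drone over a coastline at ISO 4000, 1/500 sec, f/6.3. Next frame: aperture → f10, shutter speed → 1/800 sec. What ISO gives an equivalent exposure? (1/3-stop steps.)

Aperture: f/6.3 → f/7.1 → f/8 → f/9 → f/10 — 1 1/3 stops stopped down (darker).
Shutter speed: 1/500 → 1/640 → 1/800 — 2/3 stop shorter (darker).
Net change so far: 2 stops darker. Offset with the ISO: 4000 → 5000 → 6400 → 8000 → 10000 → 12800 → 16000.

ISO 16000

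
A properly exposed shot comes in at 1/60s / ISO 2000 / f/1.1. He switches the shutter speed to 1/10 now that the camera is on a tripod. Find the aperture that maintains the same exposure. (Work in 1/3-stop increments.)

Shutter speed: 1/60 → 1/50 → 1/40 → 1/30 → 1/25 → 1/20 → 1/15 → 1/13 → 1/10 — 2 2/3 stops longer (brighter).
Need 2 2/3 stops darker from the aperture: f/1.1 → f/1.2 → f/1.4 → f/1.6 → f/1.8 → f/2 → f/2.2 → f/2.5 → f/2.8.

f/2.8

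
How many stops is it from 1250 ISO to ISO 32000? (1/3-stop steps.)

4 2/3 stops

1250 → 1600 → 2000 → 2500 → 3200 → 4000 → 5000 → 6400 → 8000 → 10000 → 12800 → 16000 → 20000 → 25600 → 32000 — count the steps: 14 third-stops = 4 2/3 stops.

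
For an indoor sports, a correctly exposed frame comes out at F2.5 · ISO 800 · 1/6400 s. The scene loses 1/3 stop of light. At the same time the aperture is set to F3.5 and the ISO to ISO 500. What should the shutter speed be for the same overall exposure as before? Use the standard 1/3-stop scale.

1/1600s

Scene light: 1/3 stop darker.
Aperture: f/2.5 → f/2.8 → f/3.2 → f/3.5 — 1 stop smaller aperture (darker).
ISO: 800 → 640 → 500 — 2/3 stop lower (darker).
Net so far: 2 stops darker. Shutter speed: 1/6400 → 1/5000 → 1/4000 → 1/3200 → 1/2500 → 1/2000 → 1/1600.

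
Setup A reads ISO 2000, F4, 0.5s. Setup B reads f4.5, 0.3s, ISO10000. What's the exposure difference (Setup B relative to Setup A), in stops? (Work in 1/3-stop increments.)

1 1/3 stops brighter

Aperture: f/4 → f/4.5 — 1/3 stop narrower (darker).
Shutter speed: 0.5 → 0.4 → 0.3 — 2/3 stop shorter (darker).
ISO: 2000 → 2500 → 3200 → 4000 → 5000 → 6400 → 8000 → 10000 — 2 1/3 stops higher (brighter).
Net: −1/3 −2/3 +2 1/3 = +1 1/3 stops.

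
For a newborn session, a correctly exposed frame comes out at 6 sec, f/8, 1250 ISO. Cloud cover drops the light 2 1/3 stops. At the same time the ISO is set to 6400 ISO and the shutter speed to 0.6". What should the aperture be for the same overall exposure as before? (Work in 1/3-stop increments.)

Scene light: 2 1/3 stops darker.
ISO: 1250 → 1600 → 2000 → 2500 → 3200 → 4000 → 5000 → 6400 — 2 1/3 stops higher (brighter).
Shutter speed: 6 → 5 → 4 → 3.2 → 2.5 → 2 → 1.6 → 1.3 → 1 → 0.8 → 0.6 — 3 1/3 stops faster (darker).
Net so far: 3 1/3 stops darker. Aperture: f/8 → f/7.1 → f/6.3 → f/5.6 → f/5 → f/4.5 → f/4 → f/3.5 → f/3.2 → f/2.8 → f/2.5.

f/2.5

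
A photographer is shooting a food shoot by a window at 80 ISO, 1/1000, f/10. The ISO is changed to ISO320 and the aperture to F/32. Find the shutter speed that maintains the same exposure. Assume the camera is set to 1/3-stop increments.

ISO: 80 → 100 → 125 → 160 → 200 → 250 → 320 — 2 stops higher (brighter).
Aperture: f/10 → f/11 → f/13 → f/14 → f/16 → f/18 → f/20 → f/22 → f/25 → f/29 → f/32 — 3 1/3 stops stopped down (darker).
Net change so far: 1 1/3 stops darker. Offset with the shutter speed: 1/1000 → 1/800 → 1/640 → 1/500 → 1/400.

1/400s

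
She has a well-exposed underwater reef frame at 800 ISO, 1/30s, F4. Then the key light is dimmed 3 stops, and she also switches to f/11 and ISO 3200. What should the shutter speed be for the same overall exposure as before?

1/2s

Scene light: 3 stops darker.
Aperture: f/4 → f/5.6 → f/8 → f/11 — 3 stops narrower (darker).
ISO: 800 → 1600 → 3200 — 2 stops raised (brighter).
Net so far: 4 stops darker. Shutter speed: 1/30 → 1/15 → 1/8 → 1/4 → 1/2.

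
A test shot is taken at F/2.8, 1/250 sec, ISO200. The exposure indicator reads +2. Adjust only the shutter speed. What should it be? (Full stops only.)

1/1000s

Overexposed by 2 stops → need 2 stops darker.
Shutter speed: 1/250 → 1/500 → 1/1000.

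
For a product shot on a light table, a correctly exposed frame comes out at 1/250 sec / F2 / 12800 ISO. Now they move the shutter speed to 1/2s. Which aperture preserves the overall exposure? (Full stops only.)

f/22

Shutter speed: 1/250 → 1/125 → 1/60 → 1/30 → 1/15 → 1/8 → 1/4 → 1/2 — 7 stops slower (brighter).
Need 7 stops darker from the aperture: f/2 → f/2.8 → f/4 → f/5.6 → f/8 → f/11 → f/16 → f/22.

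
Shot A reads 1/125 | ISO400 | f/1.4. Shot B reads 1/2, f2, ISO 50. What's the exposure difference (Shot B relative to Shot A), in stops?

2 stops brighter

Aperture: f/1.4 → f/2 — 1 stop smaller aperture (darker).
Shutter speed: 1/125 → 1/60 → 1/30 → 1/15 → 1/8 → 1/4 → 1/2 — 6 stops slower (brighter).
ISO: 400 → 200 → 100 → 50 — 3 stops dropped (darker).
Net: −1 +6 −3 = +2 stops.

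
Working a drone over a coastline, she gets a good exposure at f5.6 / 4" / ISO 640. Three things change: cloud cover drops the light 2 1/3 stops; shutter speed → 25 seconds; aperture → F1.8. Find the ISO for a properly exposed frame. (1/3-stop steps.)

ISO 50

Scene light: 2 1/3 stops darker.
Shutter speed: 4 → 5 → 6 → 8 → 10 → 13 → 15 → 20 → 25 — 2 2/3 stops slower (brighter).
Aperture: f/5.6 → f/5 → f/4.5 → f/4 → f/3.5 → f/3.2 → f/2.8 → f/2.5 → f/2.2 → f/2 → f/1.8 — 3 1/3 stops opened up (brighter).
Net so far: 3 2/3 stops brighter. ISO: 640 → 500 → 400 → 320 → 250 → 200 → 160 → 125 → 100 → 80 → 64 → 50.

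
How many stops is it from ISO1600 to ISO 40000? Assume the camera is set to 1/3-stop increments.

4 2/3 stops

1600 → 2000 → 2500 → 3200 → 4000 → 5000 → 6400 → 8000 → 10000 → 12800 → 16000 → 20000 → 25600 → 32000 → 40000 — count the steps: 14 third-stops = 4 2/3 stops.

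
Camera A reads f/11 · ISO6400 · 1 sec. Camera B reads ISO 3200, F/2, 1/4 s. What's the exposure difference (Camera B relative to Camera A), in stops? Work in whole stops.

2 stops brighter

Aperture: f/11 → f/8 → f/5.6 → f/4 → f/2.8 → f/2 — 5 stops larger aperture (brighter).
Shutter speed: 1 → 1/2 → 1/4 — 2 stops shorter (darker).
ISO: 6400 → 3200 — 1 stop lower (darker).
Net: +5 −2 −1 = +2 stops.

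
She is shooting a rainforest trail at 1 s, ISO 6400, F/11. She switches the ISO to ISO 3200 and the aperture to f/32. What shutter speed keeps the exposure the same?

15 s

ISO: 6400 → 3200 — 1 stop lower (darker).
Aperture: f/11 → f/16 → f/22 → f/32 — 3 stops narrower (darker).
Net change so far: 4 stops darker. Offset with the shutter speed: 1 → 2 → 4 → 8 → 15.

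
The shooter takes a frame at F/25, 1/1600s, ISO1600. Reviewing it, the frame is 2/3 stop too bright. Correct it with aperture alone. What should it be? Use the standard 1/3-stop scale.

Overexposed by 2/3 stop → need 2/3 stop darker.
Aperture: f/25 → f/29 → f/32.

f/32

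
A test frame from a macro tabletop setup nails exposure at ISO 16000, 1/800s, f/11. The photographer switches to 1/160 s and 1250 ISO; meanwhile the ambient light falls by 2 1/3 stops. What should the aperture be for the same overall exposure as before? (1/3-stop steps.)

f/3.2

Scene light: 2 1/3 stops darker.
Shutter speed: 1/800 → 1/640 → 1/500 → 1/400 → 1/320 → 1/250 → 1/200 → 1/160 — 2 1/3 stops longer (brighter).
ISO: 16000 → 12800 → 10000 → 8000 → 6400 → 5000 → 4000 → 3200 → 2500 → 2000 → 1600 → 1250 — 3 2/3 stops lower (darker).
Net so far: 3 2/3 stops darker. Aperture: f/11 → f/10 → f/9 → f/8 → f/7.1 → f/6.3 → f/5.6 → f/5 → f/4.5 → f/4 → f/3.5 → f/3.2.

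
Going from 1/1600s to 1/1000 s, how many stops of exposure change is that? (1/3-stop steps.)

1/1600 → 1/1250 → 1/1000 — count the steps: 2 third-stops = 2/3 stop.

2/3 stop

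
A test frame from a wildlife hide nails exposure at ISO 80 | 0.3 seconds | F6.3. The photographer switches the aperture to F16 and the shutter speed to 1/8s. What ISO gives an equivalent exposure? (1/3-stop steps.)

Aperture: f/6.3 → f/7.1 → f/8 → f/9 → f/10 → f/11 → f/13 → f/14 → f/16 — 2 2/3 stops stopped down (darker).
Shutter speed: 0.3 → 1/4 → 1/5 → 1/6 → 1/8 — 1 1/3 stops faster (darker).
Net change so far: 4 stops darker. Offset with the ISO: 80 → 100 → 125 → 160 → 200 → 250 → 320 → 400 → 500 → 640 → 800 → 1000 → 1250.

ISO 1250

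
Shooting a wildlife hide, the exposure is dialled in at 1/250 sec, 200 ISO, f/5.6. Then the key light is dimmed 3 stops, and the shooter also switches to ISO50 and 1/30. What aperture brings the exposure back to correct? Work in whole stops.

Scene light: 3 stops darker.
ISO: 200 → 100 → 50 — 2 stops lower (darker).
Shutter speed: 1/250 → 1/125 → 1/60 → 1/30 — 3 stops slower (brighter).
Net so far: 2 stops darker. Aperture: f/5.6 → f/4 → f/2.8.

f/2.8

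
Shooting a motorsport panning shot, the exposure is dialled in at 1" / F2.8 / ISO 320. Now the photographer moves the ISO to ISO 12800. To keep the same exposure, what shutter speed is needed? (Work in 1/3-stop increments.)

1/40s

ISO: 320 → 400 → 500 → 640 → 800 → 1000 → 1250 → 1600 → 2000 → 2500 → 3200 → 4000 → 5000 → 6400 → 8000 → 10000 → 12800 — 5 1/3 stops raised (brighter).
Need 5 1/3 stops darker from the shutter speed: 1 → 0.8 → 0.6 → 0.5 → 0.4 → 0.3 → 1/4 → 1/5 → 1/6 → 1/8 → 1/10 → 1/13 → 1/15 → 1/20 → 1/25 → 1/30 → 1/40.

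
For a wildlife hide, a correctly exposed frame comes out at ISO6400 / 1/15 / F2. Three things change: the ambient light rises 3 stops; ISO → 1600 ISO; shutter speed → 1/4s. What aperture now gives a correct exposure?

f/5.6

Scene light: 3 stops brighter.
ISO: 6400 → 3200 → 1600 — 2 stops lower (darker).
Shutter speed: 1/15 → 1/8 → 1/4 — 2 stops longer (brighter).
Net so far: 3 stops brighter. Aperture: f/2 → f/2.8 → f/4 → f/5.6.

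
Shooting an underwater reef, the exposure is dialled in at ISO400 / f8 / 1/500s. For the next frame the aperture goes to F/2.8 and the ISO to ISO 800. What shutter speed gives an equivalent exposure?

1/8000s

Aperture: f/8 → f/5.6 → f/4 → f/2.8 — 3 stops opened up (brighter).
ISO: 400 → 800 — 1 stop higher (brighter).
Net change so far: 4 stops brighter. Offset with the shutter speed: 1/500 → 1/1000 → 1/2000 → 1/4000 → 1/8000.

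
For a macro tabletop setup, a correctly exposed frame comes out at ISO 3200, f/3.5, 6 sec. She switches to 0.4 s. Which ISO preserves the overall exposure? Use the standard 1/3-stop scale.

Shutter speed: 6 → 5 → 4 → 3.2 → 2.5 → 2 → 1.6 → 1.3 → 1 → 0.8 → 0.6 → 0.5 → 0.4 — 4 stops faster (darker).
Need 4 stops brighter from the ISO: 3200 → 4000 → 5000 → 6400 → 8000 → 10000 → 12800 → 16000 → 20000 → 25600 → 32000 → 40000 → 51200.

ISO 51200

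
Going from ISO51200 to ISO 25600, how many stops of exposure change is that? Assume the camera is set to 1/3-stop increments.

51200 → 40000 → 32000 → 25600 — count the steps: 3 third-stops = 1 stop.

1 stop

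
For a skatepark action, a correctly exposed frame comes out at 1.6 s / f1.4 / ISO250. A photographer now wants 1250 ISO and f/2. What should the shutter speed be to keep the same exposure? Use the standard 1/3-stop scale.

ISO: 250 → 320 → 400 → 500 → 640 → 800 → 1000 → 1250 — 2 1/3 stops higher (brighter).
Aperture: f/1.4 → f/1.6 → f/1.8 → f/2 — 1 stop narrower (darker).
Net change so far: 1 1/3 stops brighter. Offset with the shutter speed: 1.6 → 1.3 → 1 → 0.8 → 0.6.

0.6 s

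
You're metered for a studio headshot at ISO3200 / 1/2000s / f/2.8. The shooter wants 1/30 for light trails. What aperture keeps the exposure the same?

Shutter speed: 1/2000 → 1/1000 → 1/500 → 1/250 → 1/125 → 1/60 → 1/30 — 6 stops longer (brighter).
Need 6 stops darker from the aperture: f/2.8 → f/4 → f/5.6 → f/8 → f/11 → f/16 → f/22.

f/22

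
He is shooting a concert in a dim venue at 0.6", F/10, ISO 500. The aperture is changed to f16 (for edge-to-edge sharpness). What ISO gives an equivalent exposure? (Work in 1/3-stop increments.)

ISO 1250

Aperture: f/10 → f/11 → f/13 → f/14 → f/16 — 1 1/3 stops narrower (darker).
Need 1 1/3 stops brighter from the ISO: 500 → 640 → 800 → 1000 → 1250.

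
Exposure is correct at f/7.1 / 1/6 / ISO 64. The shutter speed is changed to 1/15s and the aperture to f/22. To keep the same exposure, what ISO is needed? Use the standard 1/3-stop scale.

Shutter speed: 1/6 → 1/8 → 1/10 → 1/13 → 1/15 — 1 1/3 stops faster (darker).
Aperture: f/7.1 → f/8 → f/9 → f/10 → f/11 → f/13 → f/14 → f/16 → f/18 → f/20 → f/22 — 3 1/3 stops smaller aperture (darker).
Net change so far: 4 2/3 stops darker. Offset with the ISO: 64 → 80 → 100 → 125 → 160 → 200 → 250 → 320 → 400 → 500 → 640 → 800 → 1000 → 1250 → 1600.

ISO 1600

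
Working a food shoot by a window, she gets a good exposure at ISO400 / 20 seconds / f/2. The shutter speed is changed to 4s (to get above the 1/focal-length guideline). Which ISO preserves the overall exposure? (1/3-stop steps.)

Shutter speed: 20 → 15 → 13 → 10 → 8 → 6 → 5 → 4 — 2 1/3 stops faster (darker).
Need 2 1/3 stops brighter from the ISO: 400 → 500 → 640 → 800 → 1000 → 1250 → 1600 → 2000.

ISO 2000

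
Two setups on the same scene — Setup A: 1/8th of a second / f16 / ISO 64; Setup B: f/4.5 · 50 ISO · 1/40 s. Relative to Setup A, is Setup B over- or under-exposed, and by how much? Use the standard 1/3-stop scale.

Aperture: f/16 → f/14 → f/13 → f/11 → f/10 → f/9 → f/8 → f/7.1 → f/6.3 → f/5.6 → f/5 → f/4.5 — 3 2/3 stops larger aperture (brighter).
Shutter speed: 1/8 → 1/10 → 1/13 → 1/15 → 1/20 → 1/25 → 1/30 → 1/40 — 2 1/3 stops shorter (darker).
ISO: 64 → 50 — 1/3 stop dropped (darker).
Net: +3 2/3 −2 1/3 −1/3 = +1 stop.

1 stop brighter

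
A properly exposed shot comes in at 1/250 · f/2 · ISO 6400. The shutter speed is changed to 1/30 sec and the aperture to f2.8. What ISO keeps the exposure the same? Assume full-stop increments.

Shutter speed: 1/250 → 1/125 → 1/60 → 1/30 — 3 stops longer (brighter).
Aperture: f/2 → f/2.8 — 1 stop stopped down (darker).
Net change so far: 2 stops brighter. Offset with the ISO: 6400 → 3200 → 1600.

ISO 1600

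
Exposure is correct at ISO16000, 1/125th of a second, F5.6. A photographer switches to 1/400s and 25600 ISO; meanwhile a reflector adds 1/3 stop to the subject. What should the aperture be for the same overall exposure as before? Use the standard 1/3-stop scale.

Scene light: 1/3 stop brighter.
Shutter speed: 1/125 → 1/160 → 1/200 → 1/250 → 1/320 → 1/400 — 1 2/3 stops faster (darker).
ISO: 16000 → 20000 → 25600 — 2/3 stop higher (brighter).
Net so far: 2/3 stop darker. Aperture: f/5.6 → f/5 → f/4.5.

f/4.5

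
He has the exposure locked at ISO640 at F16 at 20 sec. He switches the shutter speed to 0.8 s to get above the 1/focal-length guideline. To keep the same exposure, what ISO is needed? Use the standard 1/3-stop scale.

ISO 16000

Shutter speed: 20 → 15 → 13 → 10 → 8 → 6 → 5 → 4 → 3.2 → 2.5 → 2 → 1.6 → 1.3 → 1 → 0.8 — 4 2/3 stops faster (darker).
Need 4 2/3 stops brighter from the ISO: 640 → 800 → 1000 → 1250 → 1600 → 2000 → 2500 → 3200 → 4000 → 5000 → 6400 → 8000 → 10000 → 12800 → 16000.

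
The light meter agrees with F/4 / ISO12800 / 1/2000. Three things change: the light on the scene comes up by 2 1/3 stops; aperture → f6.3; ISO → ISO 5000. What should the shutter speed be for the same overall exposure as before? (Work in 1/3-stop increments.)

Scene light: 2 1/3 stops brighter.
Aperture: f/4 → f/4.5 → f/5 → f/5.6 → f/6.3 — 1 1/3 stops smaller aperture (darker).
ISO: 12800 → 10000 → 8000 → 6400 → 5000 — 1 1/3 stops lower (darker).
Net so far: 1/3 stop darker. Shutter speed: 1/2000 → 1/1600.

1/1600s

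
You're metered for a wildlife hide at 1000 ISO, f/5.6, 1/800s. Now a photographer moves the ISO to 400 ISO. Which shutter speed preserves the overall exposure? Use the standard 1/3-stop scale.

ISO: 1000 → 800 → 640 → 500 → 400 — 1 1/3 stops dropped (darker).
Need 1 1/3 stops brighter from the shutter speed: 1/800 → 1/640 → 1/500 → 1/400 → 1/320.

1/320s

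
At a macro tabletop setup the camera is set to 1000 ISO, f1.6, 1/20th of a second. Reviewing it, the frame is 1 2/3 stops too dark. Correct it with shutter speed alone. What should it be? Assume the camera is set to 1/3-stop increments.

Underexposed by 1 2/3 stops → need 1 2/3 stops brighter.
Shutter speed: 1/20 → 1/15 → 1/13 → 1/10 → 1/8 → 1/6.

1/6s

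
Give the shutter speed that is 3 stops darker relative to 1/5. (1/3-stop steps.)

1/40s

Shutter speed: 1/5 → 1/6 → 1/8 → 1/10 → 1/13 → 1/15 → 1/20 → 1/25 → 1/30 → 1/40 — 3 stops shorter (darker).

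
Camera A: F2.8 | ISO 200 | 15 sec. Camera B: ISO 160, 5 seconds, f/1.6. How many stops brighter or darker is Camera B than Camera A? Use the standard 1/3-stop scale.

1/3 stop darker

Aperture: f/2.8 → f/2.5 → f/2.2 → f/2 → f/1.8 → f/1.6 — 1 2/3 stops wider (brighter).
Shutter speed: 15 → 13 → 10 → 8 → 6 → 5 — 1 2/3 stops faster (darker).
ISO: 200 → 160 — 1/3 stop dropped (darker).
Net: +1 2/3 −1 2/3 −1/3 = −1/3 stops.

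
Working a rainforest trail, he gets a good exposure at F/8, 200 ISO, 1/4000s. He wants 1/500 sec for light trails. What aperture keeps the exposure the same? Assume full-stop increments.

Shutter speed: 1/4000 → 1/2000 → 1/1000 → 1/500 — 3 stops longer (brighter).
Need 3 stops darker from the aperture: f/8 → f/11 → f/16 → f/22.

f/22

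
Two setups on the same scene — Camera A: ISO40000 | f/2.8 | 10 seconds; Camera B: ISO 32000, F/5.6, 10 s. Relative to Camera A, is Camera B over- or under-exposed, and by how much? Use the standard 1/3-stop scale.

2 1/3 stops darker

Aperture: f/2.8 → f/3.2 → f/3.5 → f/4 → f/4.5 → f/5 → f/5.6 — 2 stops stopped down (darker).
Shutter speed: unchanged.
ISO: 40000 → 32000 — 1/3 stop lower (darker).
Net: −2 −1/3 = −2 1/3 stops.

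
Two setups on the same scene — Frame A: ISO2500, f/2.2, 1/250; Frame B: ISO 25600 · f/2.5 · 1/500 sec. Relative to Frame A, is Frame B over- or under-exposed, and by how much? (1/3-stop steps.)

2 stops brighter

Aperture: f/2.2 → f/2.5 — 1/3 stop narrower (darker).
Shutter speed: 1/250 → 1/320 → 1/400 → 1/500 — 1 stop shorter (darker).
ISO: 2500 → 3200 → 4000 → 5000 → 6400 → 8000 → 10000 → 12800 → 16000 → 20000 → 25600 — 3 1/3 stops higher (brighter).
Net: −1/3 −1 +3 1/3 = +2 stops.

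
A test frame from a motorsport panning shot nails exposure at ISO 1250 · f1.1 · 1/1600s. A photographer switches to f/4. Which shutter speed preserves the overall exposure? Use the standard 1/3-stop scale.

1/125s

Aperture: f/1.1 → f/1.2 → f/1.4 → f/1.6 → f/1.8 → f/2 → f/2.2 → f/2.5 → f/2.8 → f/3.2 → f/3.5 → f/4 — 3 2/3 stops narrower (darker).
Need 3 2/3 stops brighter from the shutter speed: 1/1600 → 1/1250 → 1/1000 → 1/800 → 1/640 → 1/500 → 1/400 → 1/320 → 1/250 → 1/200 → 1/160 → 1/125.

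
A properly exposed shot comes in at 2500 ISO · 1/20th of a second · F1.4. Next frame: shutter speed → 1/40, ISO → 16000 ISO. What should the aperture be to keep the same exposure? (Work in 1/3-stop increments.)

f/2.5

Shutter speed: 1/20 → 1/25 → 1/30 → 1/40 — 1 stop faster (darker).
ISO: 2500 → 3200 → 4000 → 5000 → 6400 → 8000 → 10000 → 12800 → 16000 — 2 2/3 stops higher (brighter).
Net change so far: 1 2/3 stops brighter. Offset with the aperture: f/1.4 → f/1.6 → f/1.8 → f/2 → f/2.2 → f/2.5.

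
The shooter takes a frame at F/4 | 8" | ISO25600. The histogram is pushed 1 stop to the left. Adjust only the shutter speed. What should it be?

15 s

Underexposed by 1 stop → need 1 stop brighter.
Shutter speed: 8 → 15.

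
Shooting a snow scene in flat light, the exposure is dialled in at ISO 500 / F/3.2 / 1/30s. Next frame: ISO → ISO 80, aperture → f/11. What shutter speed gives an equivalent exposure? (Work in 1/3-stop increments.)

ISO: 500 → 400 → 320 → 250 → 200 → 160 → 125 → 100 → 80 — 2 2/3 stops dropped (darker).
Aperture: f/3.2 → f/3.5 → f/4 → f/4.5 → f/5 → f/5.6 → f/6.3 → f/7.1 → f/8 → f/9 → f/10 → f/11 — 3 2/3 stops stopped down (darker).
Net change so far: 6 1/3 stops darker. Offset with the shutter speed: 1/30 → 1/25 → 1/20 → 1/15 → 1/13 → 1/10 → 1/8 → 1/6 → 1/5 → 1/4 → 0.3 → 0.4 → 0.5 → 0.6 → 0.8 → 1 → 1.3 → 1.6 → 2 → 2.5.

2.5 s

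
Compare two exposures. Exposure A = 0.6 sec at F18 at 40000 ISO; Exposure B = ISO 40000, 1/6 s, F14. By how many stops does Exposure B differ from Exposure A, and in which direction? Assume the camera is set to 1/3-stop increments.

1 1/3 stops darker

Aperture: f/18 → f/16 → f/14 — 2/3 stop larger aperture (brighter).
Shutter speed: 0.6 → 0.5 → 0.4 → 0.3 → 1/4 → 1/5 → 1/6 — 2 stops faster (darker).
ISO: unchanged.
Net: +2/3 −2 = −1 1/3 stops.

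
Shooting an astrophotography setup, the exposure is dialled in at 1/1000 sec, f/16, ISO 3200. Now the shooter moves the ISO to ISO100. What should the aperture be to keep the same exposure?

f/2.8

ISO: 3200 → 1600 → 800 → 400 → 200 → 100 — 5 stops lower (darker).
Need 5 stops brighter from the aperture: f/16 → f/11 → f/8 → f/5.6 → f/4 → f/2.8.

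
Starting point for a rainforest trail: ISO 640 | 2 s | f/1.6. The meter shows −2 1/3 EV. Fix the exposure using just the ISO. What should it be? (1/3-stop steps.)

ISO 3200

Underexposed by 2 1/3 stops → need 2 1/3 stops brighter.
ISO: 640 → 800 → 1000 → 1250 → 1600 → 2000 → 2500 → 3200.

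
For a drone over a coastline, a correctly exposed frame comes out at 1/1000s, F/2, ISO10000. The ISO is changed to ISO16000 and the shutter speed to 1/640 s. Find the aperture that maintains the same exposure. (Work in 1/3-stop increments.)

ISO: 10000 → 12800 → 16000 — 2/3 stop raised (brighter).
Shutter speed: 1/1000 → 1/800 → 1/640 — 2/3 stop slower (brighter).
Net change so far: 1 1/3 stops brighter. Offset with the aperture: f/2 → f/2.2 → f/2.5 → f/2.8 → f/3.2.

f/3.2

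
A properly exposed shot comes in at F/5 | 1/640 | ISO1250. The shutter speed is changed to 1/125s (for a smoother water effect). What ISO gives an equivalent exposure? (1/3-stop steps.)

ISO 250

Shutter speed: 1/640 → 1/500 → 1/400 → 1/320 → 1/250 → 1/200 → 1/160 → 1/125 — 2 1/3 stops slower (brighter).
Need 2 1/3 stops darker from the ISO: 1250 → 1000 → 800 → 640 → 500 → 400 → 320 → 250.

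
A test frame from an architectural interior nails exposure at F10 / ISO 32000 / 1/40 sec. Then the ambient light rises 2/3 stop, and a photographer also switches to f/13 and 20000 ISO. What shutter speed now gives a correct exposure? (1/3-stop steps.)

1/25s

Scene light: 2/3 stop brighter.
Aperture: f/10 → f/11 → f/13 — 2/3 stop stopped down (darker).
ISO: 32000 → 25600 → 20000 — 2/3 stop dropped (darker).
Net so far: 2/3 stop darker. Shutter speed: 1/40 → 1/30 → 1/25.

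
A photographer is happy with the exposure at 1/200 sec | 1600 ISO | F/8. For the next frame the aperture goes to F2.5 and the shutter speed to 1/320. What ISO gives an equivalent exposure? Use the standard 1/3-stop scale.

ISO 250

Aperture: f/8 → f/7.1 → f/6.3 → f/5.6 → f/5 → f/4.5 → f/4 → f/3.5 → f/3.2 → f/2.8 → f/2.5 — 3 1/3 stops wider (brighter).
Shutter speed: 1/200 → 1/250 → 1/320 — 2/3 stop shorter (darker).
Net change so far: 2 2/3 stops brighter. Offset with the ISO: 1600 → 1250 → 1000 → 800 → 640 → 500 → 400 → 320 → 250.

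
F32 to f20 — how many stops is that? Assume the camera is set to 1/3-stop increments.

f/32 → f/29 → f/25 → f/22 → f/20 — count the steps: 4 third-stops = 1 1/3 stops.

1 1/3 stops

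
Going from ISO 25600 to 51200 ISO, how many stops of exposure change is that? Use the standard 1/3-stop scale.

25600 → 32000 → 40000 → 51200 — count the steps: 3 third-stops = 1 stop.

1 stop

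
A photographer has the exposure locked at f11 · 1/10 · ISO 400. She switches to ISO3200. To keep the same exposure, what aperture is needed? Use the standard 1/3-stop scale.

f/32

ISO: 400 → 500 → 640 → 800 → 1000 → 1250 → 1600 → 2000 → 2500 → 3200 — 3 stops raised (brighter).
Need 3 stops darker from the aperture: f/11 → f/13 → f/14 → f/16 → f/18 → f/20 → f/22 → f/25 → f/29 → f/32.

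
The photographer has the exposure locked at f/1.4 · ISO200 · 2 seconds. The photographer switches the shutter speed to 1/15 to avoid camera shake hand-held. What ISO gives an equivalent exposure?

ISO 6400

Shutter speed: 2 → 1 → 1/2 → 1/4 → 1/8 → 1/15 — 5 stops shorter (darker).
Need 5 stops brighter from the ISO: 200 → 400 → 800 → 1600 → 3200 → 6400.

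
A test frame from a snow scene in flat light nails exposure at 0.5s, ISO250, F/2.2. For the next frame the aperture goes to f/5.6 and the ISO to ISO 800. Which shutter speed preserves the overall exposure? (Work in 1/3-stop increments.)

1 s

Aperture: f/2.2 → f/2.5 → f/2.8 → f/3.2 → f/3.5 → f/4 → f/4.5 → f/5 → f/5.6 — 2 2/3 stops stopped down (darker).
ISO: 250 → 320 → 400 → 500 → 640 → 800 — 1 2/3 stops raised (brighter).
Net change so far: 1 stop darker. Offset with the shutter speed: 0.5 → 0.6 → 0.8 → 1.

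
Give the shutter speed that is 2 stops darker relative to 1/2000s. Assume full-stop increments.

1/8000s

Shutter speed: 1/2000 → 1/4000 → 1/8000 — 2 stops shorter (darker).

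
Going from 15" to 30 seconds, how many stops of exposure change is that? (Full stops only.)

15 → 30 — count the steps: 1 stop.

1 stop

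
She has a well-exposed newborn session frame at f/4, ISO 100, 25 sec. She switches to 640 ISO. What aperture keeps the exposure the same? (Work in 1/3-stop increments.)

ISO: 100 → 125 → 160 → 200 → 250 → 320 → 400 → 500 → 640 — 2 2/3 stops higher (brighter).
Need 2 2/3 stops darker from the aperture: f/4 → f/4.5 → f/5 → f/5.6 → f/6.3 → f/7.1 → f/8 → f/9 → f/10.

f/10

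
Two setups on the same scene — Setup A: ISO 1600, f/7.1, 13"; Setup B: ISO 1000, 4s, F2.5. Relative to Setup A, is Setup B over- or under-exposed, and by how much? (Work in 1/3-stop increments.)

2/3 stop brighter

Aperture: f/7.1 → f/6.3 → f/5.6 → f/5 → f/4.5 → f/4 → f/3.5 → f/3.2 → f/2.8 → f/2.5 — 3 stops larger aperture (brighter).
Shutter speed: 13 → 10 → 8 → 6 → 5 → 4 — 1 2/3 stops faster (darker).
ISO: 1600 → 1250 → 1000 — 2/3 stop dropped (darker).
Net: +3 −1 2/3 −2/3 = +2/3 stops.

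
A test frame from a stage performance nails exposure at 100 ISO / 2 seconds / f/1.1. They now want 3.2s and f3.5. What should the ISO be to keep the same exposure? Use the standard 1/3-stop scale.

ISO 640

Shutter speed: 2 → 2.5 → 3.2 — 2/3 stop slower (brighter).
Aperture: f/1.1 → f/1.2 → f/1.4 → f/1.6 → f/1.8 → f/2 → f/2.2 → f/2.5 → f/2.8 → f/3.2 → f/3.5 — 3 1/3 stops smaller aperture (darker).
Net change so far: 2 2/3 stops darker. Offset with the ISO: 100 → 125 → 160 → 200 → 250 → 320 → 400 → 500 → 640.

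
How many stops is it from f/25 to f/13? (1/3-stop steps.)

2 stops

f/25 → f/22 → f/20 → f/18 → f/16 → f/14 → f/13 — count the steps: 6 third-stops = 2 stops.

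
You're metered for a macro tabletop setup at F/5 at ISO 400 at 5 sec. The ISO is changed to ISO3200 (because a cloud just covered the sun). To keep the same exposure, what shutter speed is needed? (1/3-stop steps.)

0.6 s

ISO: 400 → 500 → 640 → 800 → 1000 → 1250 → 1600 → 2000 → 2500 → 3200 — 3 stops higher (brighter).
Need 3 stops darker from the shutter speed: 5 → 4 → 3.2 → 2.5 → 2 → 1.6 → 1.3 → 1 → 0.8 → 0.6.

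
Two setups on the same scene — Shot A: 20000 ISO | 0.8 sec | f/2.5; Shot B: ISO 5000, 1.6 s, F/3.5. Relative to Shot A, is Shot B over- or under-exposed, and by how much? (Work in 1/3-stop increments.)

2 stops darker

Aperture: f/2.5 → f/2.8 → f/3.2 → f/3.5 — 1 stop smaller aperture (darker).
Shutter speed: 0.8 → 1 → 1.3 → 1.6 — 1 stop longer (brighter).
ISO: 20000 → 16000 → 12800 → 10000 → 8000 → 6400 → 5000 — 2 stops dropped (darker).
Net: −1 +1 −2 = −2 stops.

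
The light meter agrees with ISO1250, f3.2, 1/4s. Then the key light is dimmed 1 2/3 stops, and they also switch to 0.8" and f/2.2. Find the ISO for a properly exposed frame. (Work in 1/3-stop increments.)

Scene light: 1 2/3 stops darker.
Shutter speed: 1/4 → 0.3 → 0.4 → 0.5 → 0.6 → 0.8 — 1 2/3 stops longer (brighter).
Aperture: f/3.2 → f/2.8 → f/2.5 → f/2.2 — 1 stop larger aperture (brighter).
Net so far: 1 stop brighter. ISO: 1250 → 1000 → 800 → 640.

ISO 640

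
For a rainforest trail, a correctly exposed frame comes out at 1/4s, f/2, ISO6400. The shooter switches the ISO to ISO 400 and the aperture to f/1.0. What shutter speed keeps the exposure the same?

ISO: 6400 → 3200 → 1600 → 800 → 400 — 4 stops dropped (darker).
Aperture: f/2 → f/1.4 → f/1.0 — 2 stops opened up (brighter).
Net change so far: 2 stops darker. Offset with the shutter speed: 1/4 → 1/2 → 1.

1 s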